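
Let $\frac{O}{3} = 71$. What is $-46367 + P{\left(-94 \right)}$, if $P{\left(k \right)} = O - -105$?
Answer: $-46049$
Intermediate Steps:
$O = 213$ ($O = 3 \cdot 71 = 213$)
$P{\left(k \right)} = 318$ ($P{\left(k \right)} = 213 - -105 = 213 + 105 = 318$)
$-46367 + P{\left(-94 \right)} = -46367 + 318 = -46049$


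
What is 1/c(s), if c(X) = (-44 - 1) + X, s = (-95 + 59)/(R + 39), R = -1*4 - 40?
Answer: -5/189 ≈ -0.026455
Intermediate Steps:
R = -44 (R = -4 - 40 = -44)
s = 36/5 (s = (-95 + 59)/(-44 + 39) = -36/(-5) = -36*(-1/5) = 36/5 ≈ 7.2000)
c(X) = -45 + X
1/c(s) = 1/(-45 + 36/5) = 1/(-189/5) = -5/189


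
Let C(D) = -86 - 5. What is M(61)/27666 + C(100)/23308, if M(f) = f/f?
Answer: -1247149/322419564 ≈ -0.0038681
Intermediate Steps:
C(D) = -91
M(f) = 1
M(61)/27666 + C(100)/23308 = 1/27666 - 91/23308 = -1247149/322419564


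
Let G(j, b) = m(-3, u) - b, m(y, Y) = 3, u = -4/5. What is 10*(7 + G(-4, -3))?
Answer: 130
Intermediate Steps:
u = -⅘ (u = -4*⅕ = -⅘ ≈ -0.80000)
G(j, b) = 3 - b
10*(7 + G(-4, -3)) = 10*(7 + (3 - 1*(-3))) = 10*(7 + (3 + 3)) = 10*(7 + 6) = 10*13 = 130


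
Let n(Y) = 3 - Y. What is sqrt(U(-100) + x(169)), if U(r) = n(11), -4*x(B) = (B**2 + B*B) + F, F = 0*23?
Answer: 41*I*sqrt(34)/2 ≈ 119.53*I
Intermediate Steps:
F = 0
x(B) = -B**2/2 (x(B) = -((B**2 + B*B) + 0)/4 = -((B**2 + B**2) + 0)/4 = -(2*B**2 + 0)/4 = -B**2/2)
U(r) = -8 (U(r) = 3 - 1*11 = 3 - 11 = -8)
sqrt(U(-100) + x(169)) = sqrt(-8 - 1/2*169**2) = sqrt(-8 - 1/2*28561) = sqrt(-8 - 28561/2) = sqrt(-28577/2) = 41*I*sqrt(34)/2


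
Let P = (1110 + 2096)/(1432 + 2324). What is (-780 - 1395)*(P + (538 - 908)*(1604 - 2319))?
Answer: -360199214675/626 ≈ -5.7540e+8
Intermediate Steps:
P = 1603/1878 (P = 3206/3756 = 3206*(1/3756) = 1603/1878 ≈ 0.85357)
(-780 - 1395)*(P + (538 - 908)*(1604 - 2319)) = (-780 - 1395)*(1603/1878 + (538 - 908)*(1604 - 2319)) = -2175*(1603/1878 - 370*(-715)) = -2175*(1603/1878 + 264550) = -2175*496826503/1878 = -360199214675/626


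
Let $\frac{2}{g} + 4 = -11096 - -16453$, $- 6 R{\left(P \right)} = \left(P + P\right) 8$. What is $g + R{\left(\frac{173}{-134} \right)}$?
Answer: $\frac{3704678}{1075953} \approx 3.4432$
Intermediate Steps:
$R{\left(P \right)} = - \frac{8 P}{3}$ ($R{\left(P \right)} = - \frac{\left(P + P\right) 8}{6} = - \frac{2 P 8}{6} = - \frac{16 P}{6} = - \frac{8 P}{3}$)
$g = \frac{2}{5353}$ ($g = \frac{2}{-4 - -5357} = \frac{2}{-4 + \left(-11096 + 16453\right)} = \frac{2}{-4 + 5357} = \frac{2}{5353} \approx 0.00037362$)
$g + R{\left(\frac{173}{-134} \right)} = \frac{2}{5353} - \frac{8 \frac{173}{-134}}{3} = \frac{2}{5353} - \frac{8 \cdot 173 \left(- \frac{1}{134}\right)}{3} = \frac{2}{5353} - - \frac{692}{201} = \frac{2}{5353} + \frac{692}{201} = \frac{3704678}{1075953}$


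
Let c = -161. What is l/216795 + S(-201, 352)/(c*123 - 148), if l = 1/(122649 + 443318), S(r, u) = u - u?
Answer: 1/122698815765 ≈ 8.1500e-12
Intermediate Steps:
S(r, u) = 0
l = 1/565967 ≈ 1.7669e-6
l/216795 + S(-201, 352)/(c*123 - 148) = (1/565967)/216795 + 0/(-161*123 - 148) = (1/565967)*(1/216795) + 0/(-19803 - 148) = 1/122698815765 + 0/(-19951) = 1/122698815765 + 0*(-1/19951) = 1/122698815765 + 0 = 1/122698815765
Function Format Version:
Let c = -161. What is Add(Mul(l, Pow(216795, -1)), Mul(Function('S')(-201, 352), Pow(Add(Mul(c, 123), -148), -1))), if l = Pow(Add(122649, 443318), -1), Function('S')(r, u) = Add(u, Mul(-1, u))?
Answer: Rational(1, 122698815765) ≈ 8.1500e-12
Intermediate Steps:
Function('S')(r, u) = 0
l = Rational(1, 565967) (l = Pow(565967, -1) = Rational(1, 565967) ≈ 1.7669e-6)
Add(Mul(l, Pow(216795, -1)), Mul(Function('S')(-201, 352), Pow(Add(Mul(c, 123), -148), -1))) = Add(Mul(Rational(1, 565967), Pow(216795, -1)), Mul(0, Pow(Add(Mul(-161, 123), -148), -1))) = Add(Mul(Rational(1, 565967), Rational(1, 216795)), Mul(0, Pow(Add(-19803, -148), -1))) = Add(Rational(1, 122698815765), Mul(0, Pow(-19951, -1))) = Add(Rational(1, 122698815765), Mul(0, Rational(-1, 19951))) = Add(Rational(1, 122698815765), 0) = Rational(1, 122698815765)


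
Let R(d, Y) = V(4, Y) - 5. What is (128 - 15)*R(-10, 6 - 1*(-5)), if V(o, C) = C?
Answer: 678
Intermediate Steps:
R(d, Y) = -5 + Y (R(d, Y) = Y - 5 = -5 + Y)
(128 - 15)*R(-10, 6 - 1*(-5)) = (128 - 15)*(-5 + (6 - 1*(-5))) = 113*(-5 + (6 + 5)) = 113*(-5 + 11) = 113*6 = 678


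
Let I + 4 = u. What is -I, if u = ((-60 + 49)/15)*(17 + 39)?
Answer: 676/15 ≈ 45.067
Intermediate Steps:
u = -616/15 (u = -11*1/15*56 = -11/15*56 = -616/15 ≈ -41.067)
I = -676/15 (I = -4 - 616/15 = -676/15 ≈ -45.067)
-I = -1*(-676/15) = 676/15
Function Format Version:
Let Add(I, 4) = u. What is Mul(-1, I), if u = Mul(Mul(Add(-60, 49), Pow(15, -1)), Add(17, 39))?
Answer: Rational(676, 15) ≈ 45.067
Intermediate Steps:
u = Rational(-616, 15) (u = Mul(Mul(-11, Rational(1, 15)), 56) = Mul(Rational(-11, 15), 56) = Rational(-616, 15) ≈ -41.067)
I = Rational(-676, 15) (I = Add(-4, Rational(-616, 15)) = Rational(-676, 15) ≈ -45.067)
Mul(-1, I) = Mul(-1, Rational(-676, 15)) = Rational(676, 15)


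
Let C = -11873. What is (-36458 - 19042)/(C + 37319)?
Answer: -9250/4241 ≈ -2.1811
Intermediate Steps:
(-36458 - 19042)/(C + 37319) = (-36458 - 19042)/(-11873 + 37319) = -55500/25446 = -55500*1/25446 = -9250/4241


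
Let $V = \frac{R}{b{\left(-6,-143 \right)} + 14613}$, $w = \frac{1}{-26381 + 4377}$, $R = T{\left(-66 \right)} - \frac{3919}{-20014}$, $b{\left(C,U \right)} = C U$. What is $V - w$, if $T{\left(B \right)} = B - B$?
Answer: $\frac{197935135}{3406621807188} \approx 5.8103 \cdot 10^{-5}$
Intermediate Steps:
$T{\left(B \right)} = 0$
$R = \frac{3919}{20014}$ ($R = 0 - \frac{3919}{-20014} = 0 - 3919 \left(- \frac{1}{20014}\right) = 0 - - \frac{3919}{20014} = 0 + \frac{3919}{20014} = \frac{3919}{20014} \approx 0.19581$)
$w = - \frac{1}{22004}$ ($w = \frac{1}{-22004} = - \frac{1}{22004} \approx -4.5446 \cdot 10^{-5}$)
$V = \frac{3919}{309636594}$ ($V = \frac{3919}{20014 \left(\left(-6\right) \left(-143\right) + 14613\right)} = \frac{3919}{20014 \left(858 + 14613\right)} = \frac{3919}{20014 \cdot 15471} = \frac{3919}{20014} \cdot \frac{1}{15471} = \frac{3919}{309636594} \approx 1.2657 \cdot 10^{-5}$)
$V - w = \frac{3919}{309636594} - - \frac{1}{22004} = \frac{3919}{309636594} + \frac{1}{22004} = \frac{197935135}{3406621807188}$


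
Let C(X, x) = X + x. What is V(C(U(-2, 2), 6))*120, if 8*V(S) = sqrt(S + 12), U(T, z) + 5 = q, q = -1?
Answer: 30*sqrt(3) ≈ 51.962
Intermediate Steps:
U(T, z) = -6 (U(T, z) = -5 - 1 = -6)
V(S) = sqrt(12 + S)/8 (V(S) = sqrt(S + 12)/8 = sqrt(12 + S)/8)
V(C(U(-2, 2), 6))*120 = (sqrt(12 + (-6 + 6))/8)*120 = (sqrt(12 + 0)/8)*120 = (sqrt(12)/8)*120 = ((2*sqrt(3))/8)*120 = (sqrt(3)/4)*120 = 30*sqrt(3)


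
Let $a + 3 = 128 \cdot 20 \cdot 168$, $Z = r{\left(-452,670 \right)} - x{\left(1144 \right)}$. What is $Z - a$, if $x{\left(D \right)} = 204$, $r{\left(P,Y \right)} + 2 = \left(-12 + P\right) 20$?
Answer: $-439563$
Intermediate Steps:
$r{\left(P,Y \right)} = -242 + 20 P$ ($r{\left(P,Y \right)} = -2 + \left(-12 + P\right) 20 = -2 + \left(-240 + 20 P\right) = -242 + 20 P$)
$Z = -9486$ ($Z = \left(-242 + 20 \left(-452\right)\right) - 204 = \left(-242 - 9040\right) - 204 = -9282 - 204 = -9486$)
$a = 430077$ ($a = -3 + 128 \cdot 20 \cdot 168 = -3 + 2560 \cdot 168 = -3 + 430080 = 430077$)
$Z - a = -9486 - 430077 = -439563$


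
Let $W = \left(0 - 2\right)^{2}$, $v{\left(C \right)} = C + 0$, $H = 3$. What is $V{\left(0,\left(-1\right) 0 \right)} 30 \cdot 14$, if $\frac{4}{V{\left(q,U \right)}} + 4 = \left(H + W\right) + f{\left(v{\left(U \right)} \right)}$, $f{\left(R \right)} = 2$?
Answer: $336$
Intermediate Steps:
$v{\left(C \right)} = C$
$W = 4$ ($W = \left(-2\right)^{2} = 4$)
$V{\left(q,U \right)} = \frac{4}{5}$ ($V{\left(q,U \right)} = \frac{4}{-4 + \left(\left(3 + 4\right) + 2\right)} = \frac{4}{-4 + \left(7 + 2\right)} = \frac{4}{-4 + 9} = \frac{4}{5}$)
$V{\left(0,\left(-1\right) 0 \right)} 30 \cdot 14 = \frac{4}{5} \cdot 30 \cdot 14 = 24 \cdot 14 = 336$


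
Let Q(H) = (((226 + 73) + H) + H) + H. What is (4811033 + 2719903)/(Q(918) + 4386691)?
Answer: 313789/182906 ≈ 1.7156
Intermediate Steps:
Q(H) = 299 + 3*H (Q(H) = ((299 + H) + H) + H = (299 + 2*H) + H = 299 + 3*H)
(4811033 + 2719903)/(Q(918) + 4386691) = (4811033 + 2719903)/((299 + 3*918) + 4386691) = 7530936/((299 + 2754) + 4386691) = 7530936/(3053 + 4386691) = 7530936/4389744 = 7530936*(1/4389744) = 313789/182906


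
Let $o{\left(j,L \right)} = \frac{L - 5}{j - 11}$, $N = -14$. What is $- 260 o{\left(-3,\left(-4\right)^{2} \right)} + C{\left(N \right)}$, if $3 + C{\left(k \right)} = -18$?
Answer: $\frac{1283}{7} \approx 183.29$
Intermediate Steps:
$o{\left(j,L \right)} = \frac{-5 + L}{-11 + j}$
$C{\left(k \right)} = -21$ ($C{\left(k \right)} = -3 - 18 = -21$)
$- 260 o{\left(-3,\left(-4\right)^{2} \right)} + C{\left(N \right)} = - 260 \frac{-5 + \left(-4\right)^{2}}{-11 - 3} - 21 = - 260 \frac{-5 + 16}{-14} - 21 = - 260 \left(\left(- \frac{1}{14}\right) 11\right) - 21 = \left(-260\right) \left(- \frac{11}{14}\right) - 21 = \frac{1430}{7} - 21 = \frac{1283}{7}$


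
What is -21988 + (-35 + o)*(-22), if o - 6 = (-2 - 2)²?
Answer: -21702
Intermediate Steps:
o = 22 (o = 6 + (-2 - 2)² = 6 + (-4)² = 6 + 16 = 22)
-21988 + (-35 + o)*(-22) = -21988 + (-35 + 22)*(-22) = -21988 - 13*(-22) = -21988 + 286 = -21702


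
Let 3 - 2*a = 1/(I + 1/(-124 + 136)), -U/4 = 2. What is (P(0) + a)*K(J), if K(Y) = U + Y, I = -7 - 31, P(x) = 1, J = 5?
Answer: -6861/910 ≈ -7.5396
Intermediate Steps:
U = -8 (U = -4*2 = -8)
I = -38
K(Y) = -8 + Y
a = 1377/910 (a = 3/2 - 1/(2*(-38 + 1/(-124 + 136))) = 3/2 - 1/(2*(-38 + 1/12)) = 3/2 - 1/(2*(-455/12)) = 3/2 - 1/2*(-12/455) = 3/2 + 6/455 = 1377/910 ≈ 1.5132)
(P(0) + a)*K(J) = (1 + 1377/910)*(-8 + 5) = (2287/910)*(-3) = -6861/910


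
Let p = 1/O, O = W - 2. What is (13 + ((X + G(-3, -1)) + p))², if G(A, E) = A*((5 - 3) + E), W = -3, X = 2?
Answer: 3481/25 ≈ 139.24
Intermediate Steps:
O = -5 (O = -3 - 2 = -5)
G(A, E) = A*(2 + E)
p = -⅕ (p = 1/(-5) = -⅕ ≈ -0.20000)
(13 + ((X + G(-3, -1)) + p))² = (13 + ((2 - 3*(2 - 1)) - ⅕))² = (13 + ((2 - 3*1) - ⅕))² = (13 + ((2 - 3) - ⅕))² = (13 + (-1 - ⅕))² = (13 - 6/5)² = (59/5)² = 3481/25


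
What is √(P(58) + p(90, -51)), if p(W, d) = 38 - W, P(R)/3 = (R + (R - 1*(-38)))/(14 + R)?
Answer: I*√1641/6 ≈ 6.7515*I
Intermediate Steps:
P(R) = 3*(38 + 2*R)/(14 + R) (P(R) = 3*((R + (R - 1*(-38)))/(14 + R)) = 3*((R + (R + 38))/(14 + R)) = 3*((R + (38 + R))/(14 + R)) = 3*((38 + 2*R)/(14 + R)) = 3*(38 + 2*R)/(14 + R))
√(P(58) + p(90, -51)) = √(6*(19 + 58)/(14 + 58) + (38 - 1*90)) = √(6*77/72 + (38 - 90)) = √(6*(1/72)*77 - 52) = √(77/12 - 52) = √(-547/12) = I*√1641/6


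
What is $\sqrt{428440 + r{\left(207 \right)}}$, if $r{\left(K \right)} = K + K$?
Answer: $\sqrt{428854} \approx 654.87$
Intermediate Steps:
$r{\left(K \right)} = 2 K$
$\sqrt{428440 + r{\left(207 \right)}} = \sqrt{428440 + 2 \cdot 207} = \sqrt{428440 + 414} = \sqrt{428854}$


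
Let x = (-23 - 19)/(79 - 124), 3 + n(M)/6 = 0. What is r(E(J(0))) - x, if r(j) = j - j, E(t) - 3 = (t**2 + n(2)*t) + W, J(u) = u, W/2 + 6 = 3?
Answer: -14/15 ≈ -0.93333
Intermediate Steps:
W = -6 (W = -12 + 2*3 = -12 + 6 = -6)
n(M) = -18 (n(M) = -18 + 6*0 = -18 + 0 = -18)
x = 14/15 (x = -42/(-45) = -42*(-1/45) = 14/15 ≈ 0.93333)
E(t) = -3 + t**2 - 18*t (E(t) = 3 + ((t**2 - 18*t) - 6) = 3 + (-6 + t**2 - 18*t) = -3 + t**2 - 18*t)
r(j) = 0
r(E(J(0))) - x = 0 - 1*14/15 = 0 - 14/15 = -14/15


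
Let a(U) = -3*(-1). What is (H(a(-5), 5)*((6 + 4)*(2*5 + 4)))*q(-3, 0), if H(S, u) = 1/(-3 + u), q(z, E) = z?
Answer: -210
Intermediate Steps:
a(U) = 3
(H(a(-5), 5)*((6 + 4)*(2*5 + 4)))*q(-3, 0) = (((6 + 4)*(2*5 + 4))/(-3 + 5))*(-3) = ((10*(10 + 4))/2)*(-3) = ((10*14)/2)*(-3) = ((1/2)*140)*(-3) = 70*(-3) = -210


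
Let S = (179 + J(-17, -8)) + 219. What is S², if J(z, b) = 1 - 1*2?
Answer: 157609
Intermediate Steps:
J(z, b) = -1 (J(z, b) = 1 - 2 = -1)
S = 397 (S = (179 - 1) + 219 = 178 + 219 = 397)
S² = 397² = 157609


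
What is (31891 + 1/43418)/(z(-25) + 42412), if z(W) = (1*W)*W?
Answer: 1384643439/1868580466 ≈ 0.74101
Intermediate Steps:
z(W) = W² (z(W) = W*W = W²)
(31891 + 1/43418)/(z(-25) + 42412) = (31891 + 1/43418)/((-25)² + 42412) = (31891 + 1/43418)/(625 + 42412) = (1384643439/43418)/43037 = (1384643439/43418)*(1/43037) = 1384643439/1868580466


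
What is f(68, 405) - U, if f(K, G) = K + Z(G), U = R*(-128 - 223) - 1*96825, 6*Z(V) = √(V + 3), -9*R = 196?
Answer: 89249 + √102/3 ≈ 89252.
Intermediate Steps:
R = -196/9 (R = -⅑*196 = -196/9 ≈ -21.778)
Z(V) = √(3 + V)/6 (Z(V) = √(V + 3)/6 = √(3 + V)/6)
U = -89181 (U = -196*(-128 - 223)/9 - 1*96825 = -196/9*(-351) - 96825 = 7644 - 96825 = -89181)
f(K, G) = K + √(3 + G)/6
f(68, 405) - U = (68 + √(3 + 405)/6) - 1*(-89181) = (68 + √408/6) + 89181 = (68 + (2*√102)/6) + 89181 = (68 + √102/3) + 89181 = 89249 + √102/3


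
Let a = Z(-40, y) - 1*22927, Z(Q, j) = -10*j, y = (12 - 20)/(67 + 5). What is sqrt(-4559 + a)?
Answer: 2*I*sqrt(61841)/3 ≈ 165.79*I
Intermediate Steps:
y = -1/9 (y = -8/72 = -8*1/72 = -1/9 ≈ -0.11111)
a = -206333/9 (a = -10*(-1/9) - 1*22927 = 10/9 - 22927 = -206333/9 ≈ -22926.)
sqrt(-4559 + a) = sqrt(-4559 - 206333/9) = sqrt(-247364/9) = 2*I*sqrt(61841)/3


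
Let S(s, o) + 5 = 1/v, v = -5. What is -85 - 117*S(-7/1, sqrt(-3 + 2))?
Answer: 2617/5 ≈ 523.40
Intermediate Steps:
S(s, o) = -26/5 (S(s, o) = -5 + 1/(-5) = -5 - 1/5 = -26/5)
-85 - 117*S(-7/1, sqrt(-3 + 2)) = -85 - 117*(-26/5) = -85 + 3042/5 = 2617/5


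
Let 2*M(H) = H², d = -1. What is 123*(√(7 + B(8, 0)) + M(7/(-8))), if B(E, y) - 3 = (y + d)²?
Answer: 6027/128 + 123*√11 ≈ 455.03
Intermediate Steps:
B(E, y) = 3 + (-1 + y)² (B(E, y) = 3 + (y - 1)² = 3 + (-1 + y)²)
M(H) = H²/2
123*(√(7 + B(8, 0)) + M(7/(-8))) = 123*(√(7 + (3 + (-1 + 0)²)) + (7/(-8))²/2) = 123*(√(7 + (3 + (-1)²)) + (7*(-⅛))²/2) = 123*(√(7 + (3 + 1)) + (-7/8)²/2) = 123*(√(7 + 4) + (½)*(49/64)) = 123*(√11 + 49/128) = 123*(49/128 + √11) = 6027/128 + 123*√11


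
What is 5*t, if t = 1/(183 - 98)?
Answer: 1/17 ≈ 0.058824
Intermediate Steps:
t = 1/85 ≈ 0.011765
5*t = 5*(1/85) = 1/17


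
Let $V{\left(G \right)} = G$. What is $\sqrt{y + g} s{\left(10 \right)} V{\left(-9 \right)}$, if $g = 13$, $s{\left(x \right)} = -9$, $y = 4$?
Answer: $81 \sqrt{17} \approx 333.97$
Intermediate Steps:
$\sqrt{y + g} s{\left(10 \right)} V{\left(-9 \right)} = \sqrt{4 + 13} \left(-9\right) \left(-9\right) = \sqrt{17} \left(-9\right) \left(-9\right) = - 9 \sqrt{17} \left(-9\right) = 81 \sqrt{17}$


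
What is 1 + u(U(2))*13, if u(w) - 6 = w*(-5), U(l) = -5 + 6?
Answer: 14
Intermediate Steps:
U(l) = 1
u(w) = 6 - 5*w (u(w) = 6 + w*(-5) = 6 - 5*w)
1 + u(U(2))*13 = 1 + (6 - 5*1)*13 = 1 + (6 - 5)*13 = 1 + 1*13 = 1 + 13 = 14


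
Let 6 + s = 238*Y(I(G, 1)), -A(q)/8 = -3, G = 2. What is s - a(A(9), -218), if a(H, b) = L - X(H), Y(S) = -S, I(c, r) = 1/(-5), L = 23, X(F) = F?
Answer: 213/5 ≈ 42.600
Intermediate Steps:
A(q) = 24 (A(q) = -8*(-3) = 24)
I(c, r) = -⅕
a(H, b) = 23 - H
s = 208/5 (s = -6 + 238*(-1*(-⅕)) = -6 + 238*(⅕) = -6 + 238/5 = 208/5 ≈ 41.600)
s - a(A(9), -218) = 208/5 - (23 - 1*24) = 208/5 - (23 - 24) = 208/5 - 1*(-1) = 208/5 + 1 = 213/5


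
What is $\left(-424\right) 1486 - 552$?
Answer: $-630616$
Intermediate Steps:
$\left(-424\right) 1486 - 552 = -630064 - 552 = -630616$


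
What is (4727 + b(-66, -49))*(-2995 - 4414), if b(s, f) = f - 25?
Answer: -34474077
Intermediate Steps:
b(s, f) = -25 + f
(4727 + b(-66, -49))*(-2995 - 4414) = (4727 + (-25 - 49))*(-2995 - 4414) = (4727 - 74)*(-7409) = 4653*(-7409) = -34474077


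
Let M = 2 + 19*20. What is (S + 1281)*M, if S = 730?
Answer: 768202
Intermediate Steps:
M = 382 (M = 2 + 380 = 382)
(S + 1281)*M = (730 + 1281)*382 = 2011*382 = 768202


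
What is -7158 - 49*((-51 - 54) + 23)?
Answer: -3140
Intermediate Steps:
-7158 - 49*((-51 - 54) + 23) = -7158 - 49*(-105 + 23) = -7158 - 49*(-82) = -7158 - 1*(-4018) = -7158 + 4018 = -3140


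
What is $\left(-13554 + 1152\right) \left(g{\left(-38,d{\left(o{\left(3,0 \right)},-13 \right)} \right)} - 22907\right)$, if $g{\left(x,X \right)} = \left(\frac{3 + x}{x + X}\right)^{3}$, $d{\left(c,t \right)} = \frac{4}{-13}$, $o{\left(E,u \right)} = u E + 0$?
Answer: $\frac{1949220660472241}{6861444} \approx 2.8408 \cdot 10^{8}$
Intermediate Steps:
$o{\left(E,u \right)} = E u$ ($o{\left(E,u \right)} = E u + 0 = E u$)
$d{\left(c,t \right)} = - \frac{4}{13}$ ($d{\left(c,t \right)} = 4 \left(- \frac{1}{13}\right) = - \frac{4}{13}$)
$g{\left(x,X \right)} = \frac{\left(3 + x\right)^{3}}{\left(X + x\right)^{3}}$ ($g{\left(x,X \right)} = \left(\frac{3 + x}{X + x}\right)^{3} = \frac{\left(3 + x\right)^{3}}{\left(X + x\right)^{3}}$)
$\left(-13554 + 1152\right) \left(g{\left(-38,d{\left(o{\left(3,0 \right)},-13 \right)} \right)} - 22907\right) = \left(-13554 + 1152\right) \left(\frac{\left(3 - 38\right)^{3}}{\left(- \frac{4}{13} - 38\right)^{3}} - 22907\right) = - 12402 \left(\frac{\left(-35\right)^{3}}{- \frac{123505992}{2197}} - 22907\right) = - 12402 \left(\left(-42875\right) \left(- \frac{2197}{123505992}\right) - 22907\right) = - 12402 \left(\frac{94196375}{123505992} - 22907\right) = \left(-12402\right) \left(- \frac{2829057562369}{123505992}\right) = \frac{1949220660472241}{6861444}$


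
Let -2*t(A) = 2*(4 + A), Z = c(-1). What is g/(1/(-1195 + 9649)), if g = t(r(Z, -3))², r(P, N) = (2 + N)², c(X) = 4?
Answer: 211350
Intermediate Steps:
Z = 4
t(A) = -4 - A (t(A) = -(4 + A) = -(8 + 2*A)/2 = -4 - A)
g = 25 (g = (-4 - (2 - 3)²)² = (-4 - 1*(-1)²)² = (-4 - 1*1)² = (-4 - 1)² = (-5)² = 25)
g/(1/(-1195 + 9649)) = 25/(1/(-1195 + 9649)) = 25/(1/8454) = 25*8454 = 211350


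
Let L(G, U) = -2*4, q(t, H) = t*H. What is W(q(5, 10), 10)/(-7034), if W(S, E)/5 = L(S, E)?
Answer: 20/3517 ≈ 0.0056867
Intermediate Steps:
q(t, H) = H*t
L(G, U) = -8
W(S, E) = -40 (W(S, E) = 5*(-8) = -40)
W(q(5, 10), 10)/(-7034) = -40/(-7034) = -40*(-1/7034) = 20/3517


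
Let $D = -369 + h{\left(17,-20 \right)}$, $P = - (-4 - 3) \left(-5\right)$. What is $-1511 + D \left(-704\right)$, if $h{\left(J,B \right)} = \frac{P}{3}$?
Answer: $\frac{799435}{3} \approx 2.6648 \cdot 10^{5}$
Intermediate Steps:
$P = -35$ ($P = \left(-1\right) \left(-7\right) \left(-5\right) = 7 \left(-5\right) = -35$)
$h{\left(J,B \right)} = - \frac{35}{3}$
$D = - \frac{1142}{3}$ ($D = -369 - \frac{35}{3} = - \frac{1142}{3} \approx -380.67$)
$-1511 + D \left(-704\right) = -1511 - - \frac{803968}{3} = -1511 + \frac{803968}{3} = \frac{799435}{3}$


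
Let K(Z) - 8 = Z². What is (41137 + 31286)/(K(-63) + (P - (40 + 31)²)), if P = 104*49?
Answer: 8047/448 ≈ 17.962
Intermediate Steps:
P = 5096
K(Z) = 8 + Z²
(41137 + 31286)/(K(-63) + (P - (40 + 31)²)) = (41137 + 31286)/((8 + (-63)²) + (5096 - (40 + 31)²)) = 72423/((8 + 3969) + (5096 - 1*71²)) = 72423/(3977 + (5096 - 1*5041)) = 72423/(3977 + (5096 - 5041)) = 72423/(3977 + 55) = 72423/4032 = 72423*(1/4032) = 8047/448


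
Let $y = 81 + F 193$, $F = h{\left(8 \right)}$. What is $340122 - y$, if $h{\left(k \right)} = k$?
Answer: $338497$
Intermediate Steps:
$F = 8$
$y = 1625$ ($y = 81 + 8 \cdot 193 = 81 + 1544 = 1625$)
$340122 - y = 340122 - 1625 = 338497$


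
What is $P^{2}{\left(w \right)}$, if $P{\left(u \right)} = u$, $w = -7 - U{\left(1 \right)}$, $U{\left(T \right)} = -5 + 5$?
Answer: $49$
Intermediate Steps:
$U{\left(T \right)} = 0$
$w = -7$ ($w = -7 - 0 = -7 + 0 = -7$)
$P^{2}{\left(w \right)} = \left(-7\right)^{2} = 49$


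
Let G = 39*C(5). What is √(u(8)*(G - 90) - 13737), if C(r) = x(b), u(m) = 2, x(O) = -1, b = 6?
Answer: 3*I*√1555 ≈ 118.3*I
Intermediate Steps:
C(r) = -1
G = -39 (G = 39*(-1) = -39)
√(u(8)*(G - 90) - 13737) = √(2*(-39 - 90) - 13737) = √(2*(-129) - 13737) = √(-258 - 13737) = √(-13995) = 3*I*√1555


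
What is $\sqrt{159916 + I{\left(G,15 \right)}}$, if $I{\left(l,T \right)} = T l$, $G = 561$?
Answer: $\sqrt{168331} \approx 410.28$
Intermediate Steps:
$\sqrt{159916 + I{\left(G,15 \right)}} = \sqrt{159916 + 15 \cdot 561} = \sqrt{159916 + 8415} = \sqrt{168331}$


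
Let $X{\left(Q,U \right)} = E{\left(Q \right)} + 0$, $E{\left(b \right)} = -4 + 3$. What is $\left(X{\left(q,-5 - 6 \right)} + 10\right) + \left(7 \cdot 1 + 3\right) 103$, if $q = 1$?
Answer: $1039$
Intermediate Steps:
$E{\left(b \right)} = -1$
$X{\left(Q,U \right)} = -1$ ($X{\left(Q,U \right)} = -1 + 0 = -1$)
$\left(X{\left(q,-5 - 6 \right)} + 10\right) + \left(7 \cdot 1 + 3\right) 103 = \left(-1 + 10\right) + \left(7 \cdot 1 + 3\right) 103 = 9 + \left(7 + 3\right) 103 = 9 + 10 \cdot 103 = 9 + 1030 = 1039$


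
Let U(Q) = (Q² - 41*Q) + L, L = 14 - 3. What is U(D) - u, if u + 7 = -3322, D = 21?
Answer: 2920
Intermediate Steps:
L = 11
u = -3329 (u = -7 - 3322 = -3329)
U(Q) = 11 + Q² - 41*Q (U(Q) = (Q² - 41*Q) + 11 = 11 + Q² - 41*Q)
U(D) - u = (11 + 21² - 41*21) - 1*(-3329) = (11 + 441 - 861) + 3329 = -409 + 3329 = 2920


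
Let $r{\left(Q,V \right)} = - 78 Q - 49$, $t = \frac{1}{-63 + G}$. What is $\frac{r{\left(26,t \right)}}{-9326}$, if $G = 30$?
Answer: $\frac{2077}{9326} \approx 0.22271$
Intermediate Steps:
$t = - \frac{1}{33}$ ($t = \frac{1}{-63 + 30} = \frac{1}{-33} = - \frac{1}{33} \approx -0.030303$)
$r{\left(Q,V \right)} = -49 - 78 Q$
$\frac{r{\left(26,t \right)}}{-9326} = \frac{-49 - 2028}{-9326} = \left(-49 - 2028\right) \left(- \frac{1}{9326}\right) = \left(-2077\right) \left(- \frac{1}{9326}\right) = \frac{2077}{9326}$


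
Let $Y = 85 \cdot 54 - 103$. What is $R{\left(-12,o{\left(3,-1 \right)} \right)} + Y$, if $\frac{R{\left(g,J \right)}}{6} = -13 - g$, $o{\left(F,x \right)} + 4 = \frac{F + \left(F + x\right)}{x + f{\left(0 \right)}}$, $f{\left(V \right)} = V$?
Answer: $4481$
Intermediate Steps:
$o{\left(F,x \right)} = -4 + \frac{x + 2 F}{x}$ ($o{\left(F,x \right)} = -4 + \frac{F + \left(F + x\right)}{x + 0} = -4 + \frac{x + 2 F}{x}$)
$R{\left(g,J \right)} = -78 - 6 g$ ($R{\left(g,J \right)} = 6 \left(-13 - g\right) = -78 - 6 g$)
$Y = 4487$ ($Y = 4590 - 103 = 4487$)
$R{\left(-12,o{\left(3,-1 \right)} \right)} + Y = \left(-78 - -72\right) + 4487 = \left(-78 + 72\right) + 4487 = -6 + 4487 = 4481$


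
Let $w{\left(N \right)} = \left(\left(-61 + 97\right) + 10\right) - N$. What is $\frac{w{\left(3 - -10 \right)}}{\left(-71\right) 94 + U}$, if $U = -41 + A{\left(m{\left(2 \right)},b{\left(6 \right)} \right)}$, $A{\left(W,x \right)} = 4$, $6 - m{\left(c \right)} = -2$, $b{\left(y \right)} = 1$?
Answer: $- \frac{11}{2237} \approx -0.0049173$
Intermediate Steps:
$m{\left(c \right)} = 8$ ($m{\left(c \right)} = 6 - -2 = 6 + 2 = 8$)
$w{\left(N \right)} = 46 - N$ ($w{\left(N \right)} = \left(36 + 10\right) - N = 46 - N$)
$U = -37$ ($U = -41 + 4 = -37$)
$\frac{w{\left(3 - -10 \right)}}{\left(-71\right) 94 + U} = \frac{46 - \left(3 - -10\right)}{\left(-71\right) 94 - 37} = \frac{46 - \left(3 + 10\right)}{-6674 - 37} = \frac{46 - 13}{-6711} = \left(46 - 13\right) \left(- \frac{1}{6711}\right) = 33 \left(- \frac{1}{6711}\right) = - \frac{11}{2237}$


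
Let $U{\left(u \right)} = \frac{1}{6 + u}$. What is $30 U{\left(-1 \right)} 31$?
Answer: $186$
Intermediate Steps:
$30 U{\left(-1 \right)} 31 = \frac{30}{6 - 1} \cdot 31 = \frac{30}{5} \cdot 31 = 30 \cdot \frac{1}{5} \cdot 31 = 6 \cdot 31 = 186$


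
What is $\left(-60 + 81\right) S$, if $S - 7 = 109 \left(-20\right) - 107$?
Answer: $-47880$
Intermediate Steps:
$S = -2280$ ($S = 7 + \left(109 \left(-20\right) - 107\right) = 7 - 2287 = -2280$)
$\left(-60 + 81\right) S = \left(-60 + 81\right) \left(-2280\right) = 21 \left(-2280\right) = -47880$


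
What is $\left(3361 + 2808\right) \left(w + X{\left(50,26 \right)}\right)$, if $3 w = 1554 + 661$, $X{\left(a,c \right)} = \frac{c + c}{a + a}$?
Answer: $\frac{341848966}{75} \approx 4.558 \cdot 10^{6}$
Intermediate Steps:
$X{\left(a,c \right)} = \frac{c}{a}$ ($X{\left(a,c \right)} = \frac{2 c}{2 a} = 2 c \frac{1}{2 a} = \frac{c}{a}$)
$w = \frac{2215}{3}$ ($w = \frac{1554 + 661}{3} = \frac{1}{3} \cdot 2215 = \frac{2215}{3} \approx 738.33$)
$\left(3361 + 2808\right) \left(w + X{\left(50,26 \right)}\right) = \left(3361 + 2808\right) \left(\frac{2215}{3} + \frac{26}{50}\right) = 6169 \left(\frac{2215}{3} + 26 \cdot \frac{1}{50}\right) = 6169 \left(\frac{2215}{3} + \frac{13}{25}\right) = 6169 \cdot \frac{55414}{75} = \frac{341848966}{75}$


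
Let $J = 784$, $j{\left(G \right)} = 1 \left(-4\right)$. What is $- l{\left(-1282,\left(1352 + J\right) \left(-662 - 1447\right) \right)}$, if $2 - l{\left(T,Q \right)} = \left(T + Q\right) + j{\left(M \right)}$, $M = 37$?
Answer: $-4506112$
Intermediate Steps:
$j{\left(G \right)} = -4$
$l{\left(T,Q \right)} = 6 - Q - T$ ($l{\left(T,Q \right)} = 2 - \left(\left(T + Q\right) - 4\right) = 2 - \left(\left(Q + T\right) - 4\right) = 2 - \left(-4 + Q + T\right) = 6 - Q - T$)
$- l{\left(-1282,\left(1352 + J\right) \left(-662 - 1447\right) \right)} = - (6 - \left(1352 + 784\right) \left(-662 - 1447\right) - -1282) = - (6 - 2136 \left(-2109\right) + 1282) = - (6 - -4504824 + 1282) = - (6 + 4504824 + 1282) = \left(-1\right) 4506112 = -4506112$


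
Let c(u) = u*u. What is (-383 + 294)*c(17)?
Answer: -25721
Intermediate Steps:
c(u) = u²
(-383 + 294)*c(17) = (-383 + 294)*17² = -89*289 = -25721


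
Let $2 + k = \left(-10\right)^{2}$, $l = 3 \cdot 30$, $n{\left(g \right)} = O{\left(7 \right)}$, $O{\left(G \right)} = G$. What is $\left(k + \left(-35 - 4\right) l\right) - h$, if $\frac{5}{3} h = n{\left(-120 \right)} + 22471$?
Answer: $- \frac{84494}{5} \approx -16899.0$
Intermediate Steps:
$n{\left(g \right)} = 7$
$l = 90$
$k = 98$ ($k = -2 + \left(-10\right)^{2} = -2 + 100 = 98$)
$h = \frac{67434}{5}$ ($h = \frac{3 \left(7 + 22471\right)}{5} = \frac{3}{5} \cdot 22478 = \frac{67434}{5} \approx 13487.0$)
$\left(k + \left(-35 - 4\right) l\right) - h = \left(98 + \left(-35 - 4\right) 90\right) - \frac{67434}{5} = \left(98 - 3510\right) - \frac{67434}{5} = -3412 - \frac{67434}{5} = - \frac{84494}{5}$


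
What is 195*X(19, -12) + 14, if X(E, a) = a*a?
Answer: 28094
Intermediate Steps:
X(E, a) = a²
195*X(19, -12) + 14 = 195*(-12)² + 14 = 195*144 + 14 = 28080 + 14 = 28094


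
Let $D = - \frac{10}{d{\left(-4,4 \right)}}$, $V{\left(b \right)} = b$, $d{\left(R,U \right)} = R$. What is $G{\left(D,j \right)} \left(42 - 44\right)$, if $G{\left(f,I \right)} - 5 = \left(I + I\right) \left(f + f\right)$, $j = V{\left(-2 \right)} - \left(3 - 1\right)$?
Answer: $70$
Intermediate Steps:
$j = -4$ ($j = -2 - \left(3 - 1\right) = -2 - 2 = -4$)
$D = \frac{5}{2}$ ($D = - \frac{10}{-4} = \left(-10\right) \left(- \frac{1}{4}\right) = \frac{5}{2} \approx 2.5$)
$G{\left(f,I \right)} = 5 + 4 I f$ ($G{\left(f,I \right)} = 5 + \left(I + I\right) \left(f + f\right) = 5 + 2 I 2 f = 5 + 4 I f$)
$G{\left(D,j \right)} \left(42 - 44\right) = \left(5 + 4 \left(-4\right) \frac{5}{2}\right) \left(42 - 44\right) = \left(5 - 40\right) \left(-2\right) = \left(-35\right) \left(-2\right) = 70$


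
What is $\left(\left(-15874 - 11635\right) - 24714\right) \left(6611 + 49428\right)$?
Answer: $-2926524697$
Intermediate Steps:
$\left(\left(-15874 - 11635\right) - 24714\right) \left(6611 + 49428\right) = \left(-27509 - 24714\right) 56039 = \left(-52223\right) 56039 = -2926524697$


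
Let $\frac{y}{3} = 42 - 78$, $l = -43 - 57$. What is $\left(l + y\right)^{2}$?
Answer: $43264$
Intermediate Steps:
$l = -100$
$y = -108$ ($y = 3 \left(42 - 78\right) = 3 \left(-36\right) = -108$)
$\left(l + y\right)^{2} = \left(-100 - 108\right)^{2} = \left(-208\right)^{2} = 43264$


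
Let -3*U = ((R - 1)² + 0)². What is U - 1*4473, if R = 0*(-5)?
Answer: -13420/3 ≈ -4473.3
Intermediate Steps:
R = 0
U = -⅓ (U = -((0 - 1)² + 0)²/3 = -((-1)² + 0)²/3 = -(1 + 0)²/3 = -⅓*1² = -⅓*1 = -⅓ ≈ -0.33333)
U - 1*4473 = -⅓ - 1*4473 = -⅓ - 4473 = -13420/3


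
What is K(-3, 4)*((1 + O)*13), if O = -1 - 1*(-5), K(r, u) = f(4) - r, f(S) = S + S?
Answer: 715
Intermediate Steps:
f(S) = 2*S
K(r, u) = 8 - r (K(r, u) = 2*4 - r = 8 - r)
O = 4 (O = -1 + 5 = 4)
K(-3, 4)*((1 + O)*13) = (8 - 1*(-3))*((1 + 4)*13) = (8 + 3)*(5*13) = 11*65 = 715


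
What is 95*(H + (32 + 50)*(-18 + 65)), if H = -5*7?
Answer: 362805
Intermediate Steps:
H = -35
95*(H + (32 + 50)*(-18 + 65)) = 95*(-35 + (32 + 50)*(-18 + 65)) = 95*(-35 + 82*47) = 95*(-35 + 3854) = 95*3819 = 362805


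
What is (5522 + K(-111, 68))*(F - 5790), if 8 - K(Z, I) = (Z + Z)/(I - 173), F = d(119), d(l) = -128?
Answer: -1144990968/35 ≈ -3.2714e+7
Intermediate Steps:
F = -128
K(Z, I) = 8 - 2*Z/(-173 + I) (K(Z, I) = 8 - (Z + Z)/(I - 173) = 8 - 2*Z/(-173 + I))
(5522 + K(-111, 68))*(F - 5790) = (5522 + 2*(-692 - 1*(-111) + 4*68)/(-173 + 68))*(-128 - 5790) = (5522 + 2*(-692 + 111 + 272)/(-105))*(-5918) = (5522 + 2*(-1/105)*(-309))*(-5918) = (5522 + 206/35)*(-5918) = (193476/35)*(-5918) = -1144990968/35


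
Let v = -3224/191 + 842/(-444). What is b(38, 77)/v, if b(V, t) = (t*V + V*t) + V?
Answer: -249747780/796139 ≈ -313.70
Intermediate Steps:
b(V, t) = V + 2*V*t (b(V, t) = (V*t + V*t) + V = 2*V*t + V = V + 2*V*t)
v = -796139/42402 (v = -3224*1/191 + 842*(-1/444) = -3224/191 - 421/222 = -796139/42402 ≈ -18.776)
b(38, 77)/v = (38*(1 + 2*77))/(-796139/42402) = (38*(1 + 154))*(-42402/796139) = (38*155)*(-42402/796139) = 5890*(-42402/796139) = -249747780/796139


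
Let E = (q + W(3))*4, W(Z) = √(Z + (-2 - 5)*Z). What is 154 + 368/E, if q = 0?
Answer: 154 - 46*I*√2/3 ≈ 154.0 - 21.685*I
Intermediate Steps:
W(Z) = √6*√(-Z) (W(Z) = √(Z - 7*Z) = √(-6*Z) = √6*√(-Z))
E = 12*I*√2 (E = (0 + √6*√(-1*3))*4 = (0 + √6*√(-3))*4 = (0 + √6*(I*√3))*4 = (0 + 3*I*√2)*4 = (3*I*√2)*4 = 12*I*√2 ≈ 16.971*I)
154 + 368/E = 154 + 368/((12*I*√2)) = 154 + 368*(-I*√2/24) = 154 - 46*I*√2/3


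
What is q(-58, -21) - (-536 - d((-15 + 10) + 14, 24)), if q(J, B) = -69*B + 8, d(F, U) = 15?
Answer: 2008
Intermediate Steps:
q(J, B) = 8 - 69*B
q(-58, -21) - (-536 - d((-15 + 10) + 14, 24)) = (8 - 69*(-21)) - (-536 - 1*15) = (8 + 1449) - (-536 - 15) = 1457 - 1*(-551) = 1457 + 551 = 2008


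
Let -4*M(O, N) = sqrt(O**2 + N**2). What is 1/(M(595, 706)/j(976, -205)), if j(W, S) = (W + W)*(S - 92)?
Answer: 2318976*sqrt(852461)/852461 ≈ 2511.6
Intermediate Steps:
j(W, S) = 2*W*(-92 + S) (j(W, S) = (2*W)*(-92 + S) = 2*W*(-92 + S))
M(O, N) = -sqrt(N**2 + O**2)/4 (M(O, N) = -sqrt(O**2 + N**2)/4 = -sqrt(N**2 + O**2)/4)
1/(M(595, 706)/j(976, -205)) = 1/((-sqrt(706**2 + 595**2)/4)/((2*976*(-92 - 205)))) = 1/((-sqrt(498436 + 354025)/4)/((2*976*(-297)))) = 1/(-sqrt(852461)/4/(-579744)) = 1/(-sqrt(852461)/4*(-1/579744)) = 1/(sqrt(852461)/2318976) = 2318976*sqrt(852461)/852461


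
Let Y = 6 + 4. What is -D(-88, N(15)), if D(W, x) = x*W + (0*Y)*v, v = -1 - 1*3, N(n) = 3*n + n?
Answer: 5280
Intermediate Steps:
Y = 10
N(n) = 4*n
v = -4 (v = -1 - 3 = -4)
D(W, x) = W*x (D(W, x) = x*W + (0*10)*(-4) = W*x + 0*(-4) = W*x + 0 = W*x)
-D(-88, N(15)) = -(-88)*4*15 = -(-88)*60 = -1*(-5280) = 5280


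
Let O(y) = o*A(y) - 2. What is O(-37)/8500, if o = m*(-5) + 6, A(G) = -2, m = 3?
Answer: 4/2125 ≈ 0.0018824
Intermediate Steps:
o = -9 (o = 3*(-5) + 6 = -15 + 6 = -9)
O(y) = 16 (O(y) = -9*(-2) - 2 = 18 - 2 = 16)
O(-37)/8500 = 16/8500 = 16*(1/8500) = 4/2125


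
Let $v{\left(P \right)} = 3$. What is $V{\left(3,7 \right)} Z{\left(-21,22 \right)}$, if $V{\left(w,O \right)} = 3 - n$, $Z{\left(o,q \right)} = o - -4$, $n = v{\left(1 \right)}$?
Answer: $0$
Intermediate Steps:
$n = 3$
$Z{\left(o,q \right)} = 4 + o$ ($Z{\left(o,q \right)} = o + 4 = 4 + o$)
$V{\left(w,O \right)} = 0$ ($V{\left(w,O \right)} = 3 - 3 = 0$)
$V{\left(3,7 \right)} Z{\left(-21,22 \right)} = 0 \left(4 - 21\right) = 0 \left(-17\right) = 0$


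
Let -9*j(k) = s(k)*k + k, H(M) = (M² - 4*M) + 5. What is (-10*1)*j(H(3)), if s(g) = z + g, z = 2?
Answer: 100/9 ≈ 11.111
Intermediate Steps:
s(g) = 2 + g
H(M) = 5 + M² - 4*M
j(k) = -k/9 - k*(2 + k)/9 (j(k) = -((2 + k)*k + k)/9 = -(k*(2 + k) + k)/9 = -(k + k*(2 + k))/9 = -k/9 - k*(2 + k)/9)
(-10*1)*j(H(3)) = (-10*1)*(-(5 + 3² - 4*3)*(3 + (5 + 3² - 4*3))/9) = -(-10)*(5 + 9 - 12)*(3 + (5 + 9 - 12))/9 = -(-10)*2*(3 + 2)/9 = -(-10)*2*5/9 = -10*(-10/9) = 100/9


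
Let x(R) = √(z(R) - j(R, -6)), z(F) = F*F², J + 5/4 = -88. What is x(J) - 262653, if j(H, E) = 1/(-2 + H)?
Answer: -262653 + I*√6061643216485/2920 ≈ -2.6265e+5 + 843.16*I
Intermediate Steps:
J = -357/4 (J = -5/4 - 88 = -357/4 ≈ -89.250)
z(F) = F³
x(R) = √(R³ - 1/(-2 + R))
x(J) - 262653 = √((-1 + (-357/4)³*(-2 - 357/4))/(-2 - 357/4)) - 262653 = √((-1 - 45499293/64*(-365/4))/(-365/4)) - 262653 = √(-4*(-1 + 16607241945/256)/365) - 262653 = √(-4/365*16607241689/256) - 262653 = √(-16607241689/23360) - 262653 = I*√6061643216485/2920 - 262653 = -262653 + I*√6061643216485/2920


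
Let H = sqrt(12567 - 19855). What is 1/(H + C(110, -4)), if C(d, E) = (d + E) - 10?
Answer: 12/2063 - I*sqrt(1822)/8252 ≈ 0.0058168 - 0.0051727*I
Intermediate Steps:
C(d, E) = -10 + E + d (C(d, E) = (E + d) - 10 = -10 + E + d)
H = 2*I*sqrt(1822) (H = sqrt(-7288) = 2*I*sqrt(1822) ≈ 85.37*I)
1/(H + C(110, -4)) = 1/(2*I*sqrt(1822) + (-10 - 4 + 110)) = 1/(2*I*sqrt(1822) + 96) = 1/(96 + 2*I*sqrt(1822))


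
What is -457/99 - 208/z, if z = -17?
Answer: 12823/1683 ≈ 7.6191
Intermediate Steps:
-457/99 - 208/z = -457/99 - 208/(-17) = -457*1/99 - 208*(-1/17) = -457/99 + 208/17 = 12823/1683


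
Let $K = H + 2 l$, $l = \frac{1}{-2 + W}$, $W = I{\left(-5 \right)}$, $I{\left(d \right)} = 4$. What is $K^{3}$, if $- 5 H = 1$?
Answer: $\frac{64}{125} \approx 0.512$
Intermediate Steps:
$H = - \frac{1}{5}$ ($H = \left(- \frac{1}{5}\right) 1 = - \frac{1}{5} \approx -0.2$)
$W = 4$
$l = \frac{1}{2}$ ($l = \frac{1}{-2 + 4} = \frac{1}{2} \approx 0.5$)
$K = \frac{4}{5}$ ($K = - \frac{1}{5} + 2 \cdot \frac{1}{2} = - \frac{1}{5} + 1 = \frac{4}{5} \approx 0.8$)
$K^{3} = \left(\frac{4}{5}\right)^{3} = \frac{64}{125}$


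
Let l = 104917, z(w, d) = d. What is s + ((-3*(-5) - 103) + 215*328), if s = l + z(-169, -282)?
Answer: 175067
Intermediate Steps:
s = 104635 (s = 104917 - 282 = 104635)
s + ((-3*(-5) - 103) + 215*328) = 104635 + ((-3*(-5) - 103) + 215*328) = 104635 + ((15 - 103) + 70520) = 104635 + (-88 + 70520) = 104635 + 70432 = 175067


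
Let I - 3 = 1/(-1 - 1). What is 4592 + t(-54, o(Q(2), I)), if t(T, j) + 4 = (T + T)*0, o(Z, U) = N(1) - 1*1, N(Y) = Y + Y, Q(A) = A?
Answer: 4588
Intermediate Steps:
N(Y) = 2*Y
I = 5/2 (I = 3 + 1/(-1 - 1) = 3 + 1/(-2) = 3 - 1/2 = 5/2 ≈ 2.5000)
o(Z, U) = 1 (o(Z, U) = 2*1 - 1*1 = 2 - 1 = 1)
t(T, j) = -4 (t(T, j) = -4 + (T + T)*0 = -4 + (2*T)*0 = -4 + 0 = -4)
4592 + t(-54, o(Q(2), I)) = 4592 - 4 = 4588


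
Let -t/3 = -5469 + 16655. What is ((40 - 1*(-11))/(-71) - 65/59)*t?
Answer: 255846192/4189 ≈ 61076.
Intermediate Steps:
t = -33558 (t = -3*(-5469 + 16655) = -3*11186 = -33558)
((40 - 1*(-11))/(-71) - 65/59)*t = ((40 - 1*(-11))/(-71) - 65/59)*(-33558) = ((40 + 11)*(-1/71) - 65*1/59)*(-33558) = (51*(-1/71) - 65/59)*(-33558) = (-51/71 - 65/59)*(-33558) = -7624/4189*(-33558) = 255846192/4189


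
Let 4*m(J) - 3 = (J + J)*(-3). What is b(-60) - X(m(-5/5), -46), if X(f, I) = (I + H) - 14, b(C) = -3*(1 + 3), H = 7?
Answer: 41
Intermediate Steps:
m(J) = ¾ - 3*J/2 (m(J) = ¾ + ((J + J)*(-3))/4 = ¾ + ((2*J)*(-3))/4 = ¾ + (-6*J)/4 = ¾ - 3*J/2)
b(C) = -12 (b(C) = -3*4 = -12)
X(f, I) = -7 + I (X(f, I) = (I + 7) - 14 = (7 + I) - 14 = -7 + I)
b(-60) - X(m(-5/5), -46) = -12 - (-7 - 46) = -12 - 1*(-53) = -12 + 53 = 41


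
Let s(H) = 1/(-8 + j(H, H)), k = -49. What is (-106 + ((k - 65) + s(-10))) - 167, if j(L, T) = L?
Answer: -6967/18 ≈ -387.06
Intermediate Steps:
s(H) = 1/(-8 + H)
(-106 + ((k - 65) + s(-10))) - 167 = (-106 + ((-49 - 65) + 1/(-8 - 10))) - 167 = (-106 + (-114 + 1/(-18))) - 167 = (-106 + (-114 - 1/18)) - 167 = (-106 - 2053/18) - 167 = -3961/18 - 167 = -6967/18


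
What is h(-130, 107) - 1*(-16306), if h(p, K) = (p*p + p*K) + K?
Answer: 19403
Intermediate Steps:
h(p, K) = K + p² + K*p (h(p, K) = (p² + K*p) + K = K + p² + K*p)
h(-130, 107) - 1*(-16306) = (107 + (-130)² + 107*(-130)) - 1*(-16306) = (107 + 16900 - 13910) + 16306 = 3097 + 16306 = 19403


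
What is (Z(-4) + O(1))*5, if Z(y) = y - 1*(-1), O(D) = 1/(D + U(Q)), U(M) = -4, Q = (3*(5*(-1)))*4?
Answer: -50/3 ≈ -16.667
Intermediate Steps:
Q = -60 (Q = (3*(-5))*4 = -15*4 = -60)
O(D) = 1/(-4 + D) (O(D) = 1/(D - 4) = 1/(-4 + D))
Z(y) = 1 + y (Z(y) = y + 1 = 1 + y)
(Z(-4) + O(1))*5 = ((1 - 4) + 1/(-4 + 1))*5 = (-3 + 1/(-3))*5 = (-3 - ⅓)*5 = -10/3*5 = -50/3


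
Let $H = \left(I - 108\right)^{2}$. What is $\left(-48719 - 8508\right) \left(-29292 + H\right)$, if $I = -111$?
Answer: $-1068370863$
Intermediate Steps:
$H = 47961$ ($H = \left(-111 - 108\right)^{2} = \left(-219\right)^{2} = 47961$)
$\left(-48719 - 8508\right) \left(-29292 + H\right) = \left(-48719 - 8508\right) \left(-29292 + 47961\right) = \left(-57227\right) 18669 = -1068370863$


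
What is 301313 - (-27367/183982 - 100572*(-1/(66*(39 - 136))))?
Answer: 59153504753395/196308794 ≈ 3.0133e+5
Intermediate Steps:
301313 - (-27367/183982 - 100572*(-1/(66*(39 - 136)))) = 301313 - (-27367*1/183982 - 100572/((-66*(-97)))) = 301313 - (-27367/183982 - 100572/6402) = 301313 - (-27367/183982 - 100572*1/6402) = 301313 - (-27367/183982 - 16762/1067) = 301313 - 1*(-3113106873/196308794) = 301313 + 3113106873/196308794 = 59153504753395/196308794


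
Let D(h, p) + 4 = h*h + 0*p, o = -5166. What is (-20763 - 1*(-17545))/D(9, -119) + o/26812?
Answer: -43339399/1032262 ≈ -41.985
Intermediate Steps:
D(h, p) = -4 + h² (D(h, p) = -4 + (h*h + 0*p) = -4 + (h² + 0) = -4 + h²)
(-20763 - 1*(-17545))/D(9, -119) + o/26812 = (-20763 - 1*(-17545))/(-4 + 9²) - 5166/26812 = (-20763 + 17545)/(-4 + 81) - 5166*1/26812 = -3218/77 - 2583/13406 = -43339399/1032262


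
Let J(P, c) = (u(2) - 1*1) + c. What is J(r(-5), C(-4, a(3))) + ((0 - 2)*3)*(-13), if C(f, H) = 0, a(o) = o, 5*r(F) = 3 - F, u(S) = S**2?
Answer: 81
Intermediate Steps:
r(F) = 3/5 - F/5 (r(F) = (3 - F)/5 = 3/5 - F/5)
J(P, c) = 3 + c (J(P, c) = (2**2 - 1*1) + c = (4 - 1) + c = 3 + c)
J(r(-5), C(-4, a(3))) + ((0 - 2)*3)*(-13) = (3 + 0) + ((0 - 2)*3)*(-13) = 3 - 2*3*(-13) = 3 - 6*(-13) = 3 + 78 = 81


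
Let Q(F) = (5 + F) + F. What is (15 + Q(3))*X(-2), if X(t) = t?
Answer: -52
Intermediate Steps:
Q(F) = 5 + 2*F
(15 + Q(3))*X(-2) = (15 + (5 + 2*3))*(-2) = (15 + (5 + 6))*(-2) = (15 + 11)*(-2) = 26*(-2) = -52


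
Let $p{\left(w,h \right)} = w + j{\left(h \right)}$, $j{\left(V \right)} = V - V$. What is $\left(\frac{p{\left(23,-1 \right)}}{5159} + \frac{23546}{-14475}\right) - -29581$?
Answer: $\frac{11445000752}{386925} \approx 29579.0$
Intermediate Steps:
$j{\left(V \right)} = 0$
$p{\left(w,h \right)} = w$ ($p{\left(w,h \right)} = w + 0 = w$)
$\left(\frac{p{\left(23,-1 \right)}}{5159} + \frac{23546}{-14475}\right) - -29581 = \left(\frac{23}{5159} + \frac{23546}{-14475}\right) - -29581 = \left(23 \cdot \frac{1}{5159} + 23546 \left(- \frac{1}{14475}\right)\right) + 29581 = \left(\frac{23}{5159} - \frac{122}{75}\right) + 29581 = - \frac{627673}{386925} + 29581 = \frac{11445000752}{386925}$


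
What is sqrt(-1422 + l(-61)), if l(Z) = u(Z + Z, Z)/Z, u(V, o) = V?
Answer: 2*I*sqrt(355) ≈ 37.683*I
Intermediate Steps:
l(Z) = 2 (l(Z) = (Z + Z)/Z = (2*Z)/Z = 2)
sqrt(-1422 + l(-61)) = sqrt(-1422 + 2) = sqrt(-1420) = 2*I*sqrt(355)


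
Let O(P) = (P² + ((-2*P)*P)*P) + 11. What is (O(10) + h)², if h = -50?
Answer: 3759721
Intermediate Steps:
O(P) = 11 + P² - 2*P³ (O(P) = (P² + (-2*P²)*P) + 11 = (P² - 2*P³) + 11 = 11 + P² - 2*P³)
(O(10) + h)² = ((11 + 10² - 2*10³) - 50)² = ((11 + 100 - 2*1000) - 50)² = ((11 + 100 - 2000) - 50)² = (-1889 - 50)² = (-1939)² = 3759721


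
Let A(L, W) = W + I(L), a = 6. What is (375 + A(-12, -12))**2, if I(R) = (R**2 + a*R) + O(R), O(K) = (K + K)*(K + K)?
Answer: 1022121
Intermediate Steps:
O(K) = 4*K**2 (O(K) = (2*K)*(2*K) = 4*K**2)
I(R) = 5*R**2 + 6*R (I(R) = (R**2 + 6*R) + 4*R**2 = 5*R**2 + 6*R)
A(L, W) = W + L*(6 + 5*L)
(375 + A(-12, -12))**2 = (375 + (-12 + 5*(-12)**2 + 6*(-12)))**2 = (375 + (-12 + 5*144 - 72))**2 = (375 + (-12 + 720 - 72))**2 = (375 + 636)**2 = 1011**2 = 1022121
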